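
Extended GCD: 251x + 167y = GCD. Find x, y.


Tabular extended Euclidean (each row: r = 251*s + 167*t):
r=251, s=1, t=0
r=167, s=0, t=1
q=1: r=84, s=1, t=-1   [251*(1) + 167*(-1) = 84]
q=1: r=83, s=-1, t=2   [251*(-1) + 167*(2) = 83]
q=1: r=1, s=2, t=-3   [251*(2) + 167*(-3) = 1]
q=83: r=0, s=-167, t=251   [251*(-167) + 167*(251) = 0]
GCD = 1; from the row with r=1: x=2, y=-3
Check: 251*(2) + 167*(-3) = 502 - 501 = 1

GCD = 1, x = 2, y = -3


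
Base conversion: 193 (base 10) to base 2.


193 (base 10) = 193 (decimal)
193 (decimal) = 11000001 (base 2)


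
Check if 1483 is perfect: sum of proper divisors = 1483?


Proper divisors of 1483: 1
Sum = 1 = 1

No, 1483 is not perfect (1 ≠ 1483)


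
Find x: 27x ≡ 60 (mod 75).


GCD(27, 75) = 3 divides 60
Divide: 9x ≡ 20 (mod 25)
x ≡ 5 (mod 25)


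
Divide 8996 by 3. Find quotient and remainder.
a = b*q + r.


8996 = 3 * 2998 + 2
Check: 8994 + 2 = 8996

q = 2998, r = 2


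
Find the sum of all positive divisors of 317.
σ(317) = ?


Divisors of 317: 1, 317
Sum = 1 + 317 = 318

σ(317) = 318


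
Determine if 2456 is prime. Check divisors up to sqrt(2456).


2456 / 2 = 1228 (exact division)
2456 is NOT prime.

No, 2456 is not prime


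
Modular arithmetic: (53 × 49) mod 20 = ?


53 × 49 = 2597
2597 mod 20 = 17


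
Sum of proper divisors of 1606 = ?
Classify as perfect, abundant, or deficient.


Proper divisors: 1, 2, 11, 22, 73, 146, 803
Sum = 1 + 2 + 11 + 22 + 73 + 146 + 803 = 1058
1058 < 1606 → deficient

s(1606) = 1058 (deficient)


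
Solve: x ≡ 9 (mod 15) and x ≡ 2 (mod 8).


M = 15*8 = 120
M1 = M/15 = 8, M2 = M/8 = 15
M1^(-1) mod 15 = 2, M2^(-1) mod 8 = 7
x = 9*8*2 + 2*15*7 = 354
354 mod 120 = 114
Check: 114 mod 15 = 9 ✓, 114 mod 8 = 2 ✓

x ≡ 114 (mod 120)


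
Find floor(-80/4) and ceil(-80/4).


-80/4 = -20.0000
floor = -20
ceil = -20

floor = -20, ceil = -20


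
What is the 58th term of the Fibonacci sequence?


Sequence: 1, 1, 2, 3, 5, 8, 13, 21, 34, 55, 89, 144, 233, 377, 610, 987, 1597, 2584, 4181, 6765, 10946, 17711, 28657, 46368, 75025, 121393, 196418, 317811, 514229, 832040, 1346269, 2178309, 3524578, 5702887, 9227465, 14930352, 24157817, 39088169, 63245986, 102334155, 165580141, 267914296, 433494437, 701408733, 1134903170, 1836311903, 2971215073, 4807526976, 7778742049, 12586269025, 20365011074, 32951280099, 53316291173, 86267571272, 139583862445, 225851433717, 365435296162, 591286729879
F(58) = 591286729879


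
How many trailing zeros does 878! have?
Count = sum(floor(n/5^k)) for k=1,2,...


floor(878/5) = 175
floor(878/25) = 35
floor(878/125) = 7
floor(878/625) = 1
Total = 218

218 trailing zeros


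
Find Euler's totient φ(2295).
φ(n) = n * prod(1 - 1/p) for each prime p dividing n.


2295 = 3^3 × 5 × 17
Prime factors: 3, 5, 17
φ(2295) = 2295 × (1-1/3) × (1-1/5) × (1-1/17)
= 2295 × 2/3 × 4/5 × 16/17 = 1152

φ(2295) = 1152


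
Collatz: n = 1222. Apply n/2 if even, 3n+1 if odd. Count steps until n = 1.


1222 → 611 → 1834 → 917 → 2752 → 1376 → 688 → 344 → 172 → 86 → 43 → 130 → 65 → 196 → 98 → 49 → 148 → 74 → 37 → 112 → 56 → 28 → 14 → 7 → 22 → 11 → 34 → 17 → 52 → 26 → 13 → 40 → 20 → 10 → 5 → 16 → 8 → 4 → 2 → 1
Total steps = 39

39 steps


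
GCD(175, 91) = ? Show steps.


175 = 1 * 91 + 84
91 = 1 * 84 + 7
84 = 12 * 7 + 0
GCD = 7


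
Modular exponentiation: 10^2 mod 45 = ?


10^1 mod 45 = 10
10^2 mod 45 = 10


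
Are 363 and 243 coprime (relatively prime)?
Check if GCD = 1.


Euclidean algorithm:
363 = 1 * 243 + 120
243 = 2 * 120 + 3
120 = 40 * 3 + 0
GCD(363, 243) = 3

No, not coprime (GCD = 3)


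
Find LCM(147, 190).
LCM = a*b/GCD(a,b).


GCD(147, 190) = 1
LCM = 147*190/1 = 27930/1 = 27930

LCM = 27930


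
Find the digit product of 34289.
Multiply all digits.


3 × 4 × 2 × 8 × 9 = 1728


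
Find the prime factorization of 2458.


2458 / 2 = 1229
1229 / 1229 = 1
2458 = 2 × 1229


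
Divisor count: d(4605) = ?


4605 = 3^1 × 5^1 × 307^1
d(4605) = (1+1) × (1+1) × (1+1) = 8

8 divisors


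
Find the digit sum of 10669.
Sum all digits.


1 + 0 + 6 + 6 + 9 = 22


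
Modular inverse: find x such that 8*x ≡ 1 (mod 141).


Use the extended Euclidean algorithm on (141, 8); each row r = 141*s + 8*t:
r=141, s=1, t=0
r=8, s=0, t=1
q=17: r=5, s=1, t=-17   [141*(1) + 8*(-17) = 5]
q=1: r=3, s=-1, t=18   [141*(-1) + 8*(18) = 3]
q=1: r=2, s=2, t=-35   [141*(2) + 8*(-35) = 2]
q=1: r=1, s=-3, t=53   [141*(-3) + 8*(53) = 1]
q=2: r=0, s=8, t=-141   [141*(8) + 8*(-141) = 0]
GCD = 1 with t = 53, so 8*(53) ≡ 1 (mod 141)
Inverse = 53 mod 141 = 53
Check: 8 * 53 = 424 ≡ 1 (mod 141)

8^(-1) ≡ 53 (mod 141)


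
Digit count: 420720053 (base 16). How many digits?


420720053 in base 16 = 1913ADB5
Number of digits = 8

8 digits (base 16)


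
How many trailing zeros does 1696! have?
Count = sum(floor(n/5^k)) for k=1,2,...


floor(1696/5) = 339
floor(1696/25) = 67
floor(1696/125) = 13
floor(1696/625) = 2
Total = 421

421 trailing zeros


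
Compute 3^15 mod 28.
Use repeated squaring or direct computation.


3^1 mod 28 = 3
3^2 mod 28 = 9
3^3 mod 28 = 27
3^4 mod 28 = 25
3^5 mod 28 = 19
3^6 mod 28 = 1
3^7 mod 28 = 3
3^8 mod 28 = 9
3^9 mod 28 = 27
3^10 mod 28 = 25
3^11 mod 28 = 19
3^12 mod 28 = 1
3^13 mod 28 = 3
3^14 mod 28 = 9
3^15 mod 28 = 27


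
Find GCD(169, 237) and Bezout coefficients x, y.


Tabular extended Euclidean (each row: r = 169*s + 237*t):
r=169, s=1, t=0
r=237, s=0, t=1
q=0: r=169, s=1, t=0   [169*(1) + 237*(0) = 169]
q=1: r=68, s=-1, t=1   [169*(-1) + 237*(1) = 68]
q=2: r=33, s=3, t=-2   [169*(3) + 237*(-2) = 33]
q=2: r=2, s=-7, t=5   [169*(-7) + 237*(5) = 2]
q=16: r=1, s=115, t=-82   [169*(115) + 237*(-82) = 1]
q=2: r=0, s=-237, t=169   [169*(-237) + 237*(169) = 0]
GCD = 1; from the row with r=1: x=115, y=-82
Check: 169*(115) + 237*(-82) = 19435 - 19434 = 1

GCD = 1, x = 115, y = -82


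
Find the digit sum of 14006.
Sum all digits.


1 + 4 + 0 + 0 + 6 = 11


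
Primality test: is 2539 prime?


Check divisors up to sqrt(2539) = 50.3885
No divisors found.
2539 is prime.

Yes, 2539 is prime


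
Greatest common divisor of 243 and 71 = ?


243 = 3 * 71 + 30
71 = 2 * 30 + 11
30 = 2 * 11 + 8
11 = 1 * 8 + 3
8 = 2 * 3 + 2
3 = 1 * 2 + 1
2 = 2 * 1 + 0
GCD = 1


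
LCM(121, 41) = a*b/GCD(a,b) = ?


GCD(121, 41) = 1
LCM = 121*41/1 = 4961/1 = 4961

LCM = 4961


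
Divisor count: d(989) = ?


989 = 23^1 × 43^1
d(989) = (1+1) × (1+1) = 4

4 divisors


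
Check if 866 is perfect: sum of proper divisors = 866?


Proper divisors of 866: 1, 2, 433
Sum = 1 + 2 + 433 = 436

No, 866 is not perfect (436 ≠ 866)


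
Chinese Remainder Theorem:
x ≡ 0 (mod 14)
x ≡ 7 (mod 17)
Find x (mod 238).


M = 14*17 = 238
M1 = M/14 = 17, M2 = M/17 = 14
M1^(-1) mod 14 = 5, M2^(-1) mod 17 = 11
x = 0*17*5 + 7*14*11 = 1078
1078 mod 238 = 126
Check: 126 mod 14 = 0 ✓, 126 mod 17 = 7 ✓

x ≡ 126 (mod 238)


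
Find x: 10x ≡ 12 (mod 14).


GCD(10, 14) = 2 divides 12
Divide: 5x ≡ 6 (mod 7)
x ≡ 4 (mod 7)


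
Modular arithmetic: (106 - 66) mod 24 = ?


106 - 66 = 40
40 mod 24 = 16


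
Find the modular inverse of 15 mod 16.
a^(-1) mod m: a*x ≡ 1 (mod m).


Use the extended Euclidean algorithm on (16, 15); each row r = 16*s + 15*t:
r=16, s=1, t=0
r=15, s=0, t=1
q=1: r=1, s=1, t=-1   [16*(1) + 15*(-1) = 1]
q=15: r=0, s=-15, t=16   [16*(-15) + 15*(16) = 0]
GCD = 1 with t = -1, so 15*(-1) ≡ 1 (mod 16)
Inverse = -1 mod 16 = 15
Check: 15 * 15 = 225 ≡ 1 (mod 16)

15^(-1) ≡ 15 (mod 16)


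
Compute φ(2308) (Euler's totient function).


2308 = 2^2 × 577
Prime factors: 2, 577
φ(2308) = 2308 × (1-1/2) × (1-1/577)
= 2308 × 1/2 × 576/577 = 1152

φ(2308) = 1152


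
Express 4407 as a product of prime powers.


4407 / 3 = 1469
1469 / 13 = 113
113 / 113 = 1
4407 = 3 × 13 × 113


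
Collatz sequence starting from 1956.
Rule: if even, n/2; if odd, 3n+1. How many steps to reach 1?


1956 → 978 → 489 → 1468 → 734 → 367 → 1102 → 551 → 1654 → 827 → 2482 → 1241 → 3724 → 1862 → 931 → 2794 → 1397 → 4192 → 2096 → 1048 → 524 → 262 → 131 → 394 → 197 → 592 → 296 → 148 → 74 → 37 → 112 → 56 → 28 → 14 → 7 → 22 → 11 → 34 → 17 → 52 → 26 → 13 → 40 → 20 → 10 → 5 → 16 → 8 → 4 → 2 → 1
Total steps = 50

50 steps


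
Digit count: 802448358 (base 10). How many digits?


802448358 has 9 digits in base 10
floor(log10(802448358)) + 1 = floor(8.9044) + 1 = 9

9 digits (base 10)


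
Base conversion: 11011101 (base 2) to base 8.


11011101 (base 2) = 221 (decimal)
221 (decimal) = 335 (base 8)


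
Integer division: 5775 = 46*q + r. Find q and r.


5775 = 46 * 125 + 25
Check: 5750 + 25 = 5775

q = 125, r = 25


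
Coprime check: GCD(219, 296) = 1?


Euclidean algorithm:
296 = 1 * 219 + 77
219 = 2 * 77 + 65
77 = 1 * 65 + 12
65 = 5 * 12 + 5
12 = 2 * 5 + 2
5 = 2 * 2 + 1
2 = 2 * 1 + 0
GCD(219, 296) = 1

Yes, coprime (GCD = 1)


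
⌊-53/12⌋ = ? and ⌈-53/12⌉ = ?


-53/12 = -4.4167
floor = -5
ceil = -4

floor = -5, ceil = -4


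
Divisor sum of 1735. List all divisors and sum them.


Divisors of 1735: 1, 5, 347, 1735
Sum = 1 + 5 + 347 + 1735 = 2088

σ(1735) = 2088


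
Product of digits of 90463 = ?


9 × 0 × 4 × 6 × 3 = 0


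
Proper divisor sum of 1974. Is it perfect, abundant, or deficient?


Proper divisors: 1, 2, 3, 6, 7, 14, 21, 42, 47, 94, 141, 282, 329, 658, 987
Sum = 1 + 2 + 3 + 6 + 7 + 14 + 21 + 42 + 47 + 94 + 141 + 282 + 329 + 658 + 987 = 2634
2634 > 1974 → abundant

s(1974) = 2634 (abundant)


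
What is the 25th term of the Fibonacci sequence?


Sequence: 1, 1, 2, 3, 5, 8, 13, 21, 34, 55, 89, 144, 233, 377, 610, 987, 1597, 2584, 4181, 6765, 10946, 17711, 28657, 46368, 75025
F(25) = 75025


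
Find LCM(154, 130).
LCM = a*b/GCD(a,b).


GCD(154, 130) = 2
LCM = 154*130/2 = 20020/2 = 10010

LCM = 10010


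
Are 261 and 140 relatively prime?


Euclidean algorithm:
261 = 1 * 140 + 121
140 = 1 * 121 + 19
121 = 6 * 19 + 7
19 = 2 * 7 + 5
7 = 1 * 5 + 2
5 = 2 * 2 + 1
2 = 2 * 1 + 0
GCD(261, 140) = 1

Yes, coprime (GCD = 1)


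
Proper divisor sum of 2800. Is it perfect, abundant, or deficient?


Proper divisors: 1, 2, 4, 5, 7, 8, 10, 14, 16, 20, 25, 28, 35, 40, 50, 56, 70, 80, 100, 112, 140, 175, 200, 280, 350, 400, 560, 700, 1400
Sum = 1 + 2 + 4 + 5 + 7 + 8 + 10 + 14 + 16 + 20 + 25 + 28 + 35 + 40 + 50 + 56 + 70 + 80 + 100 + 112 + 140 + 175 + 200 + 280 + 350 + 400 + 560 + 700 + 1400 = 4888
4888 > 2800 → abundant

s(2800) = 4888 (abundant)


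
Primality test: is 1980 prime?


1980 / 2 = 990 (exact division)
1980 is NOT prime.

No, 1980 is not prime


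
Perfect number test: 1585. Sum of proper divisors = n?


Proper divisors of 1585: 1, 5, 317
Sum = 1 + 5 + 317 = 323

No, 1585 is not perfect (323 ≠ 1585)


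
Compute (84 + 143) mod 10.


84 + 143 = 227
227 mod 10 = 7


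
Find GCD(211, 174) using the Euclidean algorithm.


211 = 1 * 174 + 37
174 = 4 * 37 + 26
37 = 1 * 26 + 11
26 = 2 * 11 + 4
11 = 2 * 4 + 3
4 = 1 * 3 + 1
3 = 3 * 1 + 0
GCD = 1


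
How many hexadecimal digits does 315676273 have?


315676273 in base 16 = 12D0D671
Number of digits = 8

8 digits (base 16)


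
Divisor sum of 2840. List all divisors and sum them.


Divisors of 2840: 1, 2, 4, 5, 8, 10, 20, 40, 71, 142, 284, 355, 568, 710, 1420, 2840
Sum = 1 + 2 + 4 + 5 + 8 + 10 + 20 + 40 + 71 + 142 + 284 + 355 + 568 + 710 + 1420 + 2840 = 6480

σ(2840) = 6480


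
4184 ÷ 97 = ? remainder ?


4184 = 97 * 43 + 13
Check: 4171 + 13 = 4184

q = 43, r = 13


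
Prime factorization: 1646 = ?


1646 / 2 = 823
823 / 823 = 1
1646 = 2 × 823


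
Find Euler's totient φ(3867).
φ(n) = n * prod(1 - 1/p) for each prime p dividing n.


3867 = 3 × 1289
Prime factors: 3, 1289
φ(3867) = 3867 × (1-1/3) × (1-1/1289)
= 3867 × 2/3 × 1288/1289 = 2576

φ(3867) = 2576


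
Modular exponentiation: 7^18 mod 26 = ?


7^1 mod 26 = 7
7^2 mod 26 = 23
7^3 mod 26 = 5
7^4 mod 26 = 9
7^5 mod 26 = 11
7^6 mod 26 = 25
7^7 mod 26 = 19
7^8 mod 26 = 3
7^9 mod 26 = 21
7^10 mod 26 = 17
7^11 mod 26 = 15
7^12 mod 26 = 1
7^13 mod 26 = 7
7^14 mod 26 = 23
7^15 mod 26 = 5
7^16 mod 26 = 9
7^17 mod 26 = 11
7^18 mod 26 = 25


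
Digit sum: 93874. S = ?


9 + 3 + 8 + 7 + 4 = 31


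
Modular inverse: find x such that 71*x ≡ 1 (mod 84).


Use the extended Euclidean algorithm on (84, 71); each row r = 84*s + 71*t:
r=84, s=1, t=0
r=71, s=0, t=1
q=1: r=13, s=1, t=-1   [84*(1) + 71*(-1) = 13]
q=5: r=6, s=-5, t=6   [84*(-5) + 71*(6) = 6]
q=2: r=1, s=11, t=-13   [84*(11) + 71*(-13) = 1]
q=6: r=0, s=-71, t=84   [84*(-71) + 71*(84) = 0]
GCD = 1 with t = -13, so 71*(-13) ≡ 1 (mod 84)
Inverse = -13 mod 84 = 71
Check: 71 * 71 = 5041 ≡ 1 (mod 84)

71^(-1) ≡ 71 (mod 84)


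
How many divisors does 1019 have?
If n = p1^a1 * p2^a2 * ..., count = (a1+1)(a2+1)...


1019 = 1019^1
d(1019) = (1+1) = 2

2 divisors


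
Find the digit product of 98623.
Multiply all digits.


9 × 8 × 6 × 2 × 3 = 2592


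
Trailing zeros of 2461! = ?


floor(2461/5) = 492
floor(2461/25) = 98
floor(2461/125) = 19
floor(2461/625) = 3
Total = 612

612 trailing zeros


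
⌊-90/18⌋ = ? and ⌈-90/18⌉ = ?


-90/18 = -5.0000
floor = -5
ceil = -5

floor = -5, ceil = -5


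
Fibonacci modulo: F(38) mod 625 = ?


F(k) mod 625 for k=1..38:
1, 1, 2, 3, 5, 8, 13, 21, 34, 55, 89, 144, 233, 377, 610, 362, 347, 84, 431, 515, 321, 211, 532, 118, 25, 143, 168, 311, 479, 165, 19, 184, 203, 387, 590, 352, 317, 44
F(38) mod 625 = 44


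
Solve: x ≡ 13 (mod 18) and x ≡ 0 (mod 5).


M = 18*5 = 90
M1 = M/18 = 5, M2 = M/5 = 18
M1^(-1) mod 18 = 11, M2^(-1) mod 5 = 2
x = 13*5*11 + 0*18*2 = 715
715 mod 90 = 85
Check: 85 mod 18 = 13 ✓, 85 mod 5 = 0 ✓

x ≡ 85 (mod 90)


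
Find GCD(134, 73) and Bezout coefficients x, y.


Tabular extended Euclidean (each row: r = 134*s + 73*t):
r=134, s=1, t=0
r=73, s=0, t=1
q=1: r=61, s=1, t=-1   [134*(1) + 73*(-1) = 61]
q=1: r=12, s=-1, t=2   [134*(-1) + 73*(2) = 12]
q=5: r=1, s=6, t=-11   [134*(6) + 73*(-11) = 1]
q=12: r=0, s=-73, t=134   [134*(-73) + 73*(134) = 0]
GCD = 1; from the row with r=1: x=6, y=-11
Check: 134*(6) + 73*(-11) = 804 - 803 = 1

GCD = 1, x = 6, y = -11


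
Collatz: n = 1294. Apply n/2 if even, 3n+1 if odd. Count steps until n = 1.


1294 → 647 → 1942 → 971 → 2914 → 1457 → 4372 → 2186 → 1093 → 3280 → 1640 → 820 → 410 → 205 → 616 → 308 → 154 → 77 → 232 → 116 → 58 → 29 → 88 → 44 → 22 → 11 → 34 → 17 → 52 → 26 → 13 → 40 → 20 → 10 → 5 → 16 → 8 → 4 → 2 → 1
Total steps = 39

39 steps


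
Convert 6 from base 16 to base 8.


6 (base 16) = 6 (decimal)
6 (decimal) = 6 (base 8)


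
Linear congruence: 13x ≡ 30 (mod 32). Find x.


GCD(13, 32) = 1, unique solution
a^(-1) mod 32 = 5
x = 5 * 30 mod 32 = 22

x ≡ 22 (mod 32)


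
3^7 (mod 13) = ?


3^1 mod 13 = 3
3^2 mod 13 = 9
3^3 mod 13 = 1
3^4 mod 13 = 3
3^5 mod 13 = 9
3^6 mod 13 = 1
3^7 mod 13 = 3


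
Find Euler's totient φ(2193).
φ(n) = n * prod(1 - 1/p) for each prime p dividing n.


2193 = 3 × 17 × 43
Prime factors: 3, 17, 43
φ(2193) = 2193 × (1-1/3) × (1-1/17) × (1-1/43)
= 2193 × 2/3 × 16/17 × 42/43 = 1344

φ(2193) = 1344


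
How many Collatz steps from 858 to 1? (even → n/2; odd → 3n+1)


858 → 429 → 1288 → 644 → 322 → 161 → 484 → 242 → 121 → 364 → 182 → 91 → 274 → 137 → 412 → 206 → 103 → 310 → 155 → 466 → 233 → 700 → 350 → 175 → 526 → 263 → 790 → 395 → 1186 → 593 → 1780 → 890 → 445 → 1336 → 668 → 334 → 167 → 502 → 251 → 754 → 377 → 1132 → 566 → 283 → 850 → 425 → 1276 → 638 → 319 → 958 → 479 → 1438 → 719 → 2158 → 1079 → 3238 → 1619 → 4858 → 2429 → 7288 → 3644 → 1822 → 911 → 2734 → 1367 → 4102 → 2051 → 6154 → 3077 → 9232 → 4616 → 2308 → 1154 → 577 → 1732 → 866 → 433 → 1300 → 650 → 325 → 976 → 488 → 244 → 122 → 61 → 184 → 92 → 46 → 23 → 70 → 35 → 106 → 53 → 160 → 80 → 40 → 20 → 10 → 5 → 16 → 8 → 4 → 2 → 1
Total steps = 103

103 steps


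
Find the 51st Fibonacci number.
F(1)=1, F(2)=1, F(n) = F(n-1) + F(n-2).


Sequence: 1, 1, 2, 3, 5, 8, 13, 21, 34, 55, 89, 144, 233, 377, 610, 987, 1597, 2584, 4181, 6765, 10946, 17711, 28657, 46368, 75025, 121393, 196418, 317811, 514229, 832040, 1346269, 2178309, 3524578, 5702887, 9227465, 14930352, 24157817, 39088169, 63245986, 102334155, 165580141, 267914296, 433494437, 701408733, 1134903170, 1836311903, 2971215073, 4807526976, 7778742049, 12586269025, 20365011074
F(51) = 20365011074


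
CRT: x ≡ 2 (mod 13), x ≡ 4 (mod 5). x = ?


M = 13*5 = 65
M1 = M/13 = 5, M2 = M/5 = 13
M1^(-1) mod 13 = 8, M2^(-1) mod 5 = 2
x = 2*5*8 + 4*13*2 = 184
184 mod 65 = 54
Check: 54 mod 13 = 2 ✓, 54 mod 5 = 4 ✓

x ≡ 54 (mod 65)


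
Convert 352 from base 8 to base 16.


352 (base 8) = 234 (decimal)
234 (decimal) = EA (base 16)


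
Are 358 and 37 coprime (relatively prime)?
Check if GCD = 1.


Euclidean algorithm:
358 = 9 * 37 + 25
37 = 1 * 25 + 12
25 = 2 * 12 + 1
12 = 12 * 1 + 0
GCD(358, 37) = 1

Yes, coprime (GCD = 1)


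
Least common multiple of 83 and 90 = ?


GCD(83, 90) = 1
LCM = 83*90/1 = 7470/1 = 7470

LCM = 7470


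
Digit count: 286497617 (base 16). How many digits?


286497617 in base 16 = 11139B51
Number of digits = 8

8 digits (base 16)


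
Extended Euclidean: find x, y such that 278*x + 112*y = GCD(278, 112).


Tabular extended Euclidean (each row: r = 278*s + 112*t):
r=278, s=1, t=0
r=112, s=0, t=1
q=2: r=54, s=1, t=-2   [278*(1) + 112*(-2) = 54]
q=2: r=4, s=-2, t=5   [278*(-2) + 112*(5) = 4]
q=13: r=2, s=27, t=-67   [278*(27) + 112*(-67) = 2]
q=2: r=0, s=-56, t=139   [278*(-56) + 112*(139) = 0]
GCD = 2; from the row with r=2: x=27, y=-67
Check: 278*(27) + 112*(-67) = 7506 - 7504 = 2

GCD = 2, x = 27, y = -67


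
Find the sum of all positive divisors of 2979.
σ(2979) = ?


Divisors of 2979: 1, 3, 9, 331, 993, 2979
Sum = 1 + 3 + 9 + 331 + 993 + 2979 = 4316

σ(2979) = 4316


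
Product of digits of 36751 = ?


3 × 6 × 7 × 5 × 1 = 630


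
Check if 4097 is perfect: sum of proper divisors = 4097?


Proper divisors of 4097: 1, 17, 241
Sum = 1 + 17 + 241 = 259

No, 4097 is not perfect (259 ≠ 4097)


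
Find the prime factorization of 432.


432 / 2 = 216
216 / 2 = 108
108 / 2 = 54
54 / 2 = 27
27 / 3 = 9
9 / 3 = 3
3 / 3 = 1
432 = 2^4 × 3^3


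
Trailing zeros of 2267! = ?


floor(2267/5) = 453
floor(2267/25) = 90
floor(2267/125) = 18
floor(2267/625) = 3
Total = 564

564 trailing zeros


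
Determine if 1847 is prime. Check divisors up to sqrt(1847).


Check divisors up to sqrt(1847) = 42.9767
No divisors found.
1847 is prime.

Yes, 1847 is prime


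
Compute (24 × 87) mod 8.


24 × 87 = 2088
2088 mod 8 = 0


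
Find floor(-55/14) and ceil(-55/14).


-55/14 = -3.9286
floor = -4
ceil = -3

floor = -4, ceil = -3


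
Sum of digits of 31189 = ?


3 + 1 + 1 + 8 + 9 = 22


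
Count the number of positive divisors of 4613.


4613 = 7^1 × 659^1
d(4613) = (1+1) × (1+1) = 4

4 divisors


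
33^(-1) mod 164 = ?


Use the extended Euclidean algorithm on (164, 33); each row r = 164*s + 33*t:
r=164, s=1, t=0
r=33, s=0, t=1
q=4: r=32, s=1, t=-4   [164*(1) + 33*(-4) = 32]
q=1: r=1, s=-1, t=5   [164*(-1) + 33*(5) = 1]
q=32: r=0, s=33, t=-164   [164*(33) + 33*(-164) = 0]
GCD = 1 with t = 5, so 33*(5) ≡ 1 (mod 164)
Inverse = 5 mod 164 = 5
Check: 33 * 5 = 165 ≡ 1 (mod 164)

33^(-1) ≡ 5 (mod 164)


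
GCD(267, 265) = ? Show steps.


267 = 1 * 265 + 2
265 = 132 * 2 + 1
2 = 2 * 1 + 0
GCD = 1


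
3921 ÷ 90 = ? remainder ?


3921 = 90 * 43 + 51
Check: 3870 + 51 = 3921

q = 43, r = 51


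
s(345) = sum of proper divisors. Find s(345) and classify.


Proper divisors: 1, 3, 5, 15, 23, 69, 115
Sum = 1 + 3 + 5 + 15 + 23 + 69 + 115 = 231
231 < 345 → deficient

s(345) = 231 (deficient)


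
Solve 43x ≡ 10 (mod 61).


GCD(43, 61) = 1, unique solution
a^(-1) mod 61 = 44
x = 44 * 10 mod 61 = 13

x ≡ 13 (mod 61)


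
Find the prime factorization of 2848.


2848 / 2 = 1424
1424 / 2 = 712
712 / 2 = 356
356 / 2 = 178
178 / 2 = 89
89 / 89 = 1
2848 = 2^5 × 89


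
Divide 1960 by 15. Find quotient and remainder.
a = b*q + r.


1960 = 15 * 130 + 10
Check: 1950 + 10 = 1960

q = 130, r = 10


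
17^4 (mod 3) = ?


17^1 mod 3 = 2
17^2 mod 3 = 1
17^3 mod 3 = 2
17^4 mod 3 = 1


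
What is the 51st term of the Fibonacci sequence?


Sequence: 1, 1, 2, 3, 5, 8, 13, 21, 34, 55, 89, 144, 233, 377, 610, 987, 1597, 2584, 4181, 6765, 10946, 17711, 28657, 46368, 75025, 121393, 196418, 317811, 514229, 832040, 1346269, 2178309, 3524578, 5702887, 9227465, 14930352, 24157817, 39088169, 63245986, 102334155, 165580141, 267914296, 433494437, 701408733, 1134903170, 1836311903, 2971215073, 4807526976, 7778742049, 12586269025, 20365011074
F(51) = 20365011074


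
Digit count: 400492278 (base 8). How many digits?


400492278 in base 8 = 2767603366
Number of digits = 10

10 digits (base 8)


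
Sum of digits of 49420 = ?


4 + 9 + 4 + 2 + 0 = 19


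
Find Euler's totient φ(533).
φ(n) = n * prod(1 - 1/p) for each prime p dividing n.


533 = 13 × 41
Prime factors: 13, 41
φ(533) = 533 × (1-1/13) × (1-1/41)
= 533 × 12/13 × 40/41 = 480

φ(533) = 480


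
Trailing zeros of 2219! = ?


floor(2219/5) = 443
floor(2219/25) = 88
floor(2219/125) = 17
floor(2219/625) = 3
Total = 551

551 trailing zeros


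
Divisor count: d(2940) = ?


2940 = 2^2 × 3^1 × 5^1 × 7^2
d(2940) = (2+1) × (1+1) × (1+1) × (2+1) = 36

36 divisors


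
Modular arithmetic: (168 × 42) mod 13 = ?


168 × 42 = 7056
7056 mod 13 = 10


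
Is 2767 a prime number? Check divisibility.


Check divisors up to sqrt(2767) = 52.6023
No divisors found.
2767 is prime.

Yes, 2767 is prime


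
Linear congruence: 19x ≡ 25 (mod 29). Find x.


GCD(19, 29) = 1, unique solution
a^(-1) mod 29 = 26
x = 26 * 25 mod 29 = 12

x ≡ 12 (mod 29)


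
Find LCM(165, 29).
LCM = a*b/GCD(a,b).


GCD(165, 29) = 1
LCM = 165*29/1 = 4785/1 = 4785

LCM = 4785


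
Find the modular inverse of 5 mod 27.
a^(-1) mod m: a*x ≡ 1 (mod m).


Use the extended Euclidean algorithm on (27, 5); each row r = 27*s + 5*t:
r=27, s=1, t=0
r=5, s=0, t=1
q=5: r=2, s=1, t=-5   [27*(1) + 5*(-5) = 2]
q=2: r=1, s=-2, t=11   [27*(-2) + 5*(11) = 1]
q=2: r=0, s=5, t=-27   [27*(5) + 5*(-27) = 0]
GCD = 1 with t = 11, so 5*(11) ≡ 1 (mod 27)
Inverse = 11 mod 27 = 11
Check: 5 * 11 = 55 ≡ 1 (mod 27)

5^(-1) ≡ 11 (mod 27)


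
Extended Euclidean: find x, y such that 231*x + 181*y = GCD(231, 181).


Tabular extended Euclidean (each row: r = 231*s + 181*t):
r=231, s=1, t=0
r=181, s=0, t=1
q=1: r=50, s=1, t=-1   [231*(1) + 181*(-1) = 50]
q=3: r=31, s=-3, t=4   [231*(-3) + 181*(4) = 31]
q=1: r=19, s=4, t=-5   [231*(4) + 181*(-5) = 19]
q=1: r=12, s=-7, t=9   [231*(-7) + 181*(9) = 12]
q=1: r=7, s=11, t=-14   [231*(11) + 181*(-14) = 7]
q=1: r=5, s=-18, t=23   [231*(-18) + 181*(23) = 5]
q=1: r=2, s=29, t=-37   [231*(29) + 181*(-37) = 2]
q=2: r=1, s=-76, t=97   [231*(-76) + 181*(97) = 1]
q=2: r=0, s=181, t=-231   [231*(181) + 181*(-231) = 0]
GCD = 1; from the row with r=1: x=-76, y=97
Check: 231*(-76) + 181*(97) = -17556 + 17557 = 1

GCD = 1, x = -76, y = 97


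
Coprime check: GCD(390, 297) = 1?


Euclidean algorithm:
390 = 1 * 297 + 93
297 = 3 * 93 + 18
93 = 5 * 18 + 3
18 = 6 * 3 + 0
GCD(390, 297) = 3

No, not coprime (GCD = 3)


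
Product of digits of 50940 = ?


5 × 0 × 9 × 4 × 0 = 0


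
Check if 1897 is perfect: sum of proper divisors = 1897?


Proper divisors of 1897: 1, 7, 271
Sum = 1 + 7 + 271 = 279

No, 1897 is not perfect (279 ≠ 1897)


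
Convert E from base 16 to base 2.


E (base 16) = 14 (decimal)
14 (decimal) = 1110 (base 2)


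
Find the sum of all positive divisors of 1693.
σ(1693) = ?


Divisors of 1693: 1, 1693
Sum = 1 + 1693 = 1694

σ(1693) = 1694


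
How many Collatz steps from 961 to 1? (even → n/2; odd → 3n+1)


961 → 2884 → 1442 → 721 → 2164 → 1082 → 541 → 1624 → 812 → 406 → 203 → 610 → 305 → 916 → 458 → 229 → 688 → 344 → 172 → 86 → 43 → 130 → 65 → 196 → 98 → 49 → 148 → 74 → 37 → 112 → 56 → 28 → 14 → 7 → 22 → 11 → 34 → 17 → 52 → 26 → 13 → 40 → 20 → 10 → 5 → 16 → 8 → 4 → 2 → 1
Total steps = 49

49 steps


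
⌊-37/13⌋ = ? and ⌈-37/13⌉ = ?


-37/13 = -2.8462
floor = -3
ceil = -2

floor = -3, ceil = -2


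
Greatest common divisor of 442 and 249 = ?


442 = 1 * 249 + 193
249 = 1 * 193 + 56
193 = 3 * 56 + 25
56 = 2 * 25 + 6
25 = 4 * 6 + 1
6 = 6 * 1 + 0
GCD = 1


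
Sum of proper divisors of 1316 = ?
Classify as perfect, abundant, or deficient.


Proper divisors: 1, 2, 4, 7, 14, 28, 47, 94, 188, 329, 658
Sum = 1 + 2 + 4 + 7 + 14 + 28 + 47 + 94 + 188 + 329 + 658 = 1372
1372 > 1316 → abundant

s(1316) = 1372 (abundant)


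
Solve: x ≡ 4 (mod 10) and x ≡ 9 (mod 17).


M = 10*17 = 170
M1 = M/10 = 17, M2 = M/17 = 10
M1^(-1) mod 10 = 3, M2^(-1) mod 17 = 12
x = 4*17*3 + 9*10*12 = 1284
1284 mod 170 = 94
Check: 94 mod 10 = 4 ✓, 94 mod 17 = 9 ✓

x ≡ 94 (mod 170)


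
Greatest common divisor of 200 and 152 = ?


200 = 1 * 152 + 48
152 = 3 * 48 + 8
48 = 6 * 8 + 0
GCD = 8


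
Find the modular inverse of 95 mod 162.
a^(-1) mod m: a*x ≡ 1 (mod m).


Use the extended Euclidean algorithm on (162, 95); each row r = 162*s + 95*t:
r=162, s=1, t=0
r=95, s=0, t=1
q=1: r=67, s=1, t=-1   [162*(1) + 95*(-1) = 67]
q=1: r=28, s=-1, t=2   [162*(-1) + 95*(2) = 28]
q=2: r=11, s=3, t=-5   [162*(3) + 95*(-5) = 11]
q=2: r=6, s=-7, t=12   [162*(-7) + 95*(12) = 6]
q=1: r=5, s=10, t=-17   [162*(10) + 95*(-17) = 5]
q=1: r=1, s=-17, t=29   [162*(-17) + 95*(29) = 1]
q=5: r=0, s=95, t=-162   [162*(95) + 95*(-162) = 0]
GCD = 1 with t = 29, so 95*(29) ≡ 1 (mod 162)
Inverse = 29 mod 162 = 29
Check: 95 * 29 = 2755 ≡ 1 (mod 162)

95^(-1) ≡ 29 (mod 162)


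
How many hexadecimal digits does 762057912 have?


762057912 in base 16 = 2D6C14B8
Number of digits = 8

8 digits (base 16)


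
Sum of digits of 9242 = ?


9 + 2 + 4 + 2 = 17


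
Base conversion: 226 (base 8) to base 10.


226 (base 8) = 150 (decimal)
150 (decimal) = 150 (base 10)


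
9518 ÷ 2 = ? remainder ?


9518 = 2 * 4759 + 0
Check: 9518 + 0 = 9518

q = 4759, r = 0


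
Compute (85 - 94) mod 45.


85 - 94 = -9
-9 mod 45 = 36


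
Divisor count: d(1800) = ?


1800 = 2^3 × 3^2 × 5^2
d(1800) = (3+1) × (2+1) × (2+1) = 36

36 divisors


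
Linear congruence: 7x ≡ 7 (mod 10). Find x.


GCD(7, 10) = 1, unique solution
a^(-1) mod 10 = 3
x = 3 * 7 mod 10 = 1

x ≡ 1 (mod 10)


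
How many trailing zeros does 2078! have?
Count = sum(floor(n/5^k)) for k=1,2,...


floor(2078/5) = 415
floor(2078/25) = 83
floor(2078/125) = 16
floor(2078/625) = 3
Total = 517

517 trailing zeros


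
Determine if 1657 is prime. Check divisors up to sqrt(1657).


Check divisors up to sqrt(1657) = 40.7063
No divisors found.
1657 is prime.

Yes, 1657 is prime


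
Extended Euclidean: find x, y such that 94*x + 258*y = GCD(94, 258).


Tabular extended Euclidean (each row: r = 94*s + 258*t):
r=94, s=1, t=0
r=258, s=0, t=1
q=0: r=94, s=1, t=0   [94*(1) + 258*(0) = 94]
q=2: r=70, s=-2, t=1   [94*(-2) + 258*(1) = 70]
q=1: r=24, s=3, t=-1   [94*(3) + 258*(-1) = 24]
q=2: r=22, s=-8, t=3   [94*(-8) + 258*(3) = 22]
q=1: r=2, s=11, t=-4   [94*(11) + 258*(-4) = 2]
q=11: r=0, s=-129, t=47   [94*(-129) + 258*(47) = 0]
GCD = 2; from the row with r=2: x=11, y=-4
Check: 94*(11) + 258*(-4) = 1034 - 1032 = 2

GCD = 2, x = 11, y = -4


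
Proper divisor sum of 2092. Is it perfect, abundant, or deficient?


Proper divisors: 1, 2, 4, 523, 1046
Sum = 1 + 2 + 4 + 523 + 1046 = 1576
1576 < 2092 → deficient

s(2092) = 1576 (deficient)


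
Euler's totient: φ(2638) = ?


2638 = 2 × 1319
Prime factors: 2, 1319
φ(2638) = 2638 × (1-1/2) × (1-1/1319)
= 2638 × 1/2 × 1318/1319 = 1318

φ(2638) = 1318


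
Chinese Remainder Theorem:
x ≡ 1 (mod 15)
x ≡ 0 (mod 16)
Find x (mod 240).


M = 15*16 = 240
M1 = M/15 = 16, M2 = M/16 = 15
M1^(-1) mod 15 = 1, M2^(-1) mod 16 = 15
x = 1*16*1 + 0*15*15 = 16
16 mod 240 = 16
Check: 16 mod 15 = 1 ✓, 16 mod 16 = 0 ✓

x ≡ 16 (mod 240)


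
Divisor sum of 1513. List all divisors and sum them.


Divisors of 1513: 1, 17, 89, 1513
Sum = 1 + 17 + 89 + 1513 = 1620

σ(1513) = 1620


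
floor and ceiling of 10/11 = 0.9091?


10/11 = 0.9091
floor = 0
ceil = 1

floor = 0, ceil = 1


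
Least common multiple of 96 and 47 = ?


GCD(96, 47) = 1
LCM = 96*47/1 = 4512/1 = 4512

LCM = 4512


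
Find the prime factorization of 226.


226 / 2 = 113
113 / 113 = 1
226 = 2 × 113


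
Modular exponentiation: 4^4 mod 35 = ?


4^1 mod 35 = 4
4^2 mod 35 = 16
4^3 mod 35 = 29
4^4 mod 35 = 11


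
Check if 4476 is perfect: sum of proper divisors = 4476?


Proper divisors of 4476: 1, 2, 3, 4, 6, 12, 373, 746, 1119, 1492, 2238
Sum = 1 + 2 + 3 + 4 + 6 + 12 + 373 + 746 + 1119 + 1492 + 2238 = 5996

No, 4476 is not perfect (5996 ≠ 4476)


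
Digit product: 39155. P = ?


3 × 9 × 1 × 5 × 5 = 675


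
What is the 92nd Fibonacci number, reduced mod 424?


F(k) mod 424 for k=1..92:
1, 1, 2, 3, 5, 8, 13, 21, 34, 55, 89, 144, 233, 377, 186, 139, 325, 40, 365, 405, 346, 327, 249, 152, 401, 129, 106, 235, 341, 152, 69, 221, 290, 87, 377, 40, 417, 33, 26, 59, 85, 144, 229, 373, 178, 127, 305, 8, 313, 321, 210, 107, 317, 0, 317, 317, 210, 103, 313, 416, 305, 297, 178, 51, 229, 280, 85, 365, 26, 391, 417, 384, 377, 337, 290, 203, 69, 272, 341, 189, 106, 295, 401, 272, 249, 97, 346, 19, 365, 384, 325, 285
F(92) mod 424 = 285


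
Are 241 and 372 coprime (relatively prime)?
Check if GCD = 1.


Euclidean algorithm:
372 = 1 * 241 + 131
241 = 1 * 131 + 110
131 = 1 * 110 + 21
110 = 5 * 21 + 5
21 = 4 * 5 + 1
5 = 5 * 1 + 0
GCD(241, 372) = 1

Yes, coprime (GCD = 1)


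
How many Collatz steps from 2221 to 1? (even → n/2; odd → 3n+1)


2221 → 6664 → 3332 → 1666 → 833 → 2500 → 1250 → 625 → 1876 → 938 → 469 → 1408 → 704 → 352 → 176 → 88 → 44 → 22 → 11 → 34 → 17 → 52 → 26 → 13 → 40 → 20 → 10 → 5 → 16 → 8 → 4 → 2 → 1
Total steps = 32

32 steps


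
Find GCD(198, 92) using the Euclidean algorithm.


198 = 2 * 92 + 14
92 = 6 * 14 + 8
14 = 1 * 8 + 6
8 = 1 * 6 + 2
6 = 3 * 2 + 0
GCD = 2


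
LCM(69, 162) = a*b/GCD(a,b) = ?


GCD(69, 162) = 3
LCM = 69*162/3 = 11178/3 = 3726

LCM = 3726


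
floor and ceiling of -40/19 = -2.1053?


-40/19 = -2.1053
floor = -3
ceil = -2

floor = -3, ceil = -2


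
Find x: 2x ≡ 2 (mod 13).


GCD(2, 13) = 1, unique solution
a^(-1) mod 13 = 7
x = 7 * 2 mod 13 = 1

x ≡ 1 (mod 13)


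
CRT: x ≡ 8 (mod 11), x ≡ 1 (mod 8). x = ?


M = 11*8 = 88
M1 = M/11 = 8, M2 = M/8 = 11
M1^(-1) mod 11 = 7, M2^(-1) mod 8 = 3
x = 8*8*7 + 1*11*3 = 481
481 mod 88 = 41
Check: 41 mod 11 = 8 ✓, 41 mod 8 = 1 ✓

x ≡ 41 (mod 88)


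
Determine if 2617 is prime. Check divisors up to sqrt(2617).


Check divisors up to sqrt(2617) = 51.1566
No divisors found.
2617 is prime.

Yes, 2617 is prime


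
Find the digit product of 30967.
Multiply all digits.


3 × 0 × 9 × 6 × 7 = 0


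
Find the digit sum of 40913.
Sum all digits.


4 + 0 + 9 + 1 + 3 = 17


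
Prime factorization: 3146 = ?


3146 / 2 = 1573
1573 / 11 = 143
143 / 11 = 13
13 / 13 = 1
3146 = 2 × 11^2 × 13


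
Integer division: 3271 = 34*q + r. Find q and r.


3271 = 34 * 96 + 7
Check: 3264 + 7 = 3271

q = 96, r = 7


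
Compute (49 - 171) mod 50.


49 - 171 = -122
-122 mod 50 = 28


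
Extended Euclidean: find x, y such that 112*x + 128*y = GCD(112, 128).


Tabular extended Euclidean (each row: r = 112*s + 128*t):
r=112, s=1, t=0
r=128, s=0, t=1
q=0: r=112, s=1, t=0   [112*(1) + 128*(0) = 112]
q=1: r=16, s=-1, t=1   [112*(-1) + 128*(1) = 16]
q=7: r=0, s=8, t=-7   [112*(8) + 128*(-7) = 0]
GCD = 16; from the row with r=16: x=-1, y=1
Check: 112*(-1) + 128*(1) = -112 + 128 = 16

GCD = 16, x = -1, y = 1


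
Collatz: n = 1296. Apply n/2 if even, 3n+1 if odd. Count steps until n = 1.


1296 → 648 → 324 → 162 → 81 → 244 → 122 → 61 → 184 → 92 → 46 → 23 → 70 → 35 → 106 → 53 → 160 → 80 → 40 → 20 → 10 → 5 → 16 → 8 → 4 → 2 → 1
Total steps = 26

26 steps


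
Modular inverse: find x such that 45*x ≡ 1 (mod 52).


Use the extended Euclidean algorithm on (52, 45); each row r = 52*s + 45*t:
r=52, s=1, t=0
r=45, s=0, t=1
q=1: r=7, s=1, t=-1   [52*(1) + 45*(-1) = 7]
q=6: r=3, s=-6, t=7   [52*(-6) + 45*(7) = 3]
q=2: r=1, s=13, t=-15   [52*(13) + 45*(-15) = 1]
q=3: r=0, s=-45, t=52   [52*(-45) + 45*(52) = 0]
GCD = 1 with t = -15, so 45*(-15) ≡ 1 (mod 52)
Inverse = -15 mod 52 = 37
Check: 45 * 37 = 1665 ≡ 1 (mod 52)

45^(-1) ≡ 37 (mod 52)


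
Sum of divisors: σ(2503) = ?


Divisors of 2503: 1, 2503
Sum = 1 + 2503 = 2504

σ(2503) = 2504


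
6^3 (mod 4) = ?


6^1 mod 4 = 2
6^2 mod 4 = 0
6^3 mod 4 = 0


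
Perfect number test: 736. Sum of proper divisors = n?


Proper divisors of 736: 1, 2, 4, 8, 16, 23, 32, 46, 92, 184, 368
Sum = 1 + 2 + 4 + 8 + 16 + 23 + 32 + 46 + 92 + 184 + 368 = 776

No, 736 is not perfect (776 ≠ 736)


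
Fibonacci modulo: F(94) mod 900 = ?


F(k) mod 900 for k=1..94:
1, 1, 2, 3, 5, 8, 13, 21, 34, 55, 89, 144, 233, 377, 610, 87, 697, 784, 581, 465, 146, 611, 757, 468, 325, 793, 218, 111, 329, 440, 769, 309, 178, 487, 665, 252, 17, 269, 286, 555, 841, 496, 437, 33, 470, 503, 73, 576, 649, 325, 74, 399, 473, 872, 445, 417, 862, 379, 341, 720, 161, 881, 142, 123, 265, 388, 653, 141, 794, 35, 829, 864, 793, 757, 650, 507, 257, 764, 121, 885, 106, 91, 197, 288, 485, 773, 358, 231, 589, 820, 509, 429, 38, 467
F(94) mod 900 = 467


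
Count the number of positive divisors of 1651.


1651 = 13^1 × 127^1
d(1651) = (1+1) × (1+1) = 4

4 divisors


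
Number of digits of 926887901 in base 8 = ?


926887901 in base 8 = 6717627735
Number of digits = 10

10 digits (base 8)


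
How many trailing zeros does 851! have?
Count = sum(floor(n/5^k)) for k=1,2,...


floor(851/5) = 170
floor(851/25) = 34
floor(851/125) = 6
floor(851/625) = 1
Total = 211

211 trailing zeros


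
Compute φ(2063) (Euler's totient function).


2063 = 2063
Prime factors: 2063
φ(2063) = 2063 × (1-1/2063)
= 2063 × 2062/2063 = 2062

φ(2063) = 2062


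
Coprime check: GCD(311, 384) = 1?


Euclidean algorithm:
384 = 1 * 311 + 73
311 = 4 * 73 + 19
73 = 3 * 19 + 16
19 = 1 * 16 + 3
16 = 5 * 3 + 1
3 = 3 * 1 + 0
GCD(311, 384) = 1

Yes, coprime (GCD = 1)


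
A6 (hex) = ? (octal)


A6 (base 16) = 166 (decimal)
166 (decimal) = 246 (base 8)


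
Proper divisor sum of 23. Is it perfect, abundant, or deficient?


Proper divisors: 1
Sum = 1 = 1
1 < 23 → deficient

s(23) = 1 (deficient)


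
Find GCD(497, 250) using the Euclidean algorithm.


497 = 1 * 250 + 247
250 = 1 * 247 + 3
247 = 82 * 3 + 1
3 = 3 * 1 + 0
GCD = 1


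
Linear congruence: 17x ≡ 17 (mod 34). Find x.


GCD(17, 34) = 17 divides 17
Divide: 1x ≡ 1 (mod 2)
x ≡ 1 (mod 2)


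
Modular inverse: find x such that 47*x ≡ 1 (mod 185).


Use the extended Euclidean algorithm on (185, 47); each row r = 185*s + 47*t:
r=185, s=1, t=0
r=47, s=0, t=1
q=3: r=44, s=1, t=-3   [185*(1) + 47*(-3) = 44]
q=1: r=3, s=-1, t=4   [185*(-1) + 47*(4) = 3]
q=14: r=2, s=15, t=-59   [185*(15) + 47*(-59) = 2]
q=1: r=1, s=-16, t=63   [185*(-16) + 47*(63) = 1]
q=2: r=0, s=47, t=-185   [185*(47) + 47*(-185) = 0]
GCD = 1 with t = 63, so 47*(63) ≡ 1 (mod 185)
Inverse = 63 mod 185 = 63
Check: 47 * 63 = 2961 ≡ 1 (mod 185)

47^(-1) ≡ 63 (mod 185)


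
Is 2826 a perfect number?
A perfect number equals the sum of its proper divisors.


Proper divisors of 2826: 1, 2, 3, 6, 9, 18, 157, 314, 471, 942, 1413
Sum = 1 + 2 + 3 + 6 + 9 + 18 + 157 + 314 + 471 + 942 + 1413 = 3336

No, 2826 is not perfect (3336 ≠ 2826)


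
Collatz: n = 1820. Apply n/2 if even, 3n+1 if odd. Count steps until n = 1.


1820 → 910 → 455 → 1366 → 683 → 2050 → 1025 → 3076 → 1538 → 769 → 2308 → 1154 → 577 → 1732 → 866 → 433 → 1300 → 650 → 325 → 976 → 488 → 244 → 122 → 61 → 184 → 92 → 46 → 23 → 70 → 35 → 106 → 53 → 160 → 80 → 40 → 20 → 10 → 5 → 16 → 8 → 4 → 2 → 1
Total steps = 42

42 steps


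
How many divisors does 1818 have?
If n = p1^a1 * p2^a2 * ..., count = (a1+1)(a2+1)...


1818 = 2^1 × 3^2 × 101^1
d(1818) = (1+1) × (2+1) × (1+1) = 12

12 divisors


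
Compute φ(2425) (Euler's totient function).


2425 = 5^2 × 97
Prime factors: 5, 97
φ(2425) = 2425 × (1-1/5) × (1-1/97)
= 2425 × 4/5 × 96/97 = 1920

φ(2425) = 1920


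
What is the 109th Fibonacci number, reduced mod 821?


F(k) mod 821 for k=1..109:
1, 1, 2, 3, 5, 8, 13, 21, 34, 55, 89, 144, 233, 377, 610, 166, 776, 121, 76, 197, 273, 470, 743, 392, 314, 706, 199, 84, 283, 367, 650, 196, 25, 221, 246, 467, 713, 359, 251, 610, 40, 650, 690, 519, 388, 86, 474, 560, 213, 773, 165, 117, 282, 399, 681, 259, 119, 378, 497, 54, 551, 605, 335, 119, 454, 573, 206, 779, 164, 122, 286, 408, 694, 281, 154, 435, 589, 203, 792, 174, 145, 319, 464, 783, 426, 388, 814, 381, 374, 755, 308, 242, 550, 792, 521, 492, 192, 684, 55, 739, 794, 712, 685, 576, 440, 195, 635, 9, 644
F(109) mod 821 = 644


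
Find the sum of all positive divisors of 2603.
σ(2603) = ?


Divisors of 2603: 1, 19, 137, 2603
Sum = 1 + 19 + 137 + 2603 = 2760

σ(2603) = 2760


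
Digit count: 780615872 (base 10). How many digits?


780615872 has 9 digits in base 10
floor(log10(780615872)) + 1 = floor(8.8924) + 1 = 9

9 digits (base 10)


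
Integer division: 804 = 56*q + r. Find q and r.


804 = 56 * 14 + 20
Check: 784 + 20 = 804

q = 14, r = 20


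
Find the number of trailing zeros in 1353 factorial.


floor(1353/5) = 270
floor(1353/25) = 54
floor(1353/125) = 10
floor(1353/625) = 2
Total = 336

336 trailing zeros


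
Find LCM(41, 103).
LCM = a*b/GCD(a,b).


GCD(41, 103) = 1
LCM = 41*103/1 = 4223/1 = 4223

LCM = 4223


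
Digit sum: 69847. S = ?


6 + 9 + 8 + 4 + 7 = 34


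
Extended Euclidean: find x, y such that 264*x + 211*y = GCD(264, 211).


Tabular extended Euclidean (each row: r = 264*s + 211*t):
r=264, s=1, t=0
r=211, s=0, t=1
q=1: r=53, s=1, t=-1   [264*(1) + 211*(-1) = 53]
q=3: r=52, s=-3, t=4   [264*(-3) + 211*(4) = 52]
q=1: r=1, s=4, t=-5   [264*(4) + 211*(-5) = 1]
q=52: r=0, s=-211, t=264   [264*(-211) + 211*(264) = 0]
GCD = 1; from the row with r=1: x=4, y=-5
Check: 264*(4) + 211*(-5) = 1056 - 1055 = 1

GCD = 1, x = 4, y = -5


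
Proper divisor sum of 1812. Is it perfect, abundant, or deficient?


Proper divisors: 1, 2, 3, 4, 6, 12, 151, 302, 453, 604, 906
Sum = 1 + 2 + 3 + 4 + 6 + 12 + 151 + 302 + 453 + 604 + 906 = 2444
2444 > 1812 → abundant

s(1812) = 2444 (abundant)
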